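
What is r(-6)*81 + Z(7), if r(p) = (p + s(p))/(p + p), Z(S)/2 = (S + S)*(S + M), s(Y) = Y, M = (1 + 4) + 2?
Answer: 473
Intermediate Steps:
M = 7 (M = 5 + 2 = 7)
Z(S) = 4*S*(7 + S) (Z(S) = 2*((S + S)*(S + 7)) = 2*((2*S)*(7 + S)) = 2*(2*S*(7 + S)) = 4*S*(7 + S))
r(p) = 1 (r(p) = (p + p)/(p + p) = (2*p)/((2*p)) = (2*p)*(1/(2*p)) = 1)
r(-6)*81 + Z(7) = 1*81 + 4*7*(7 + 7) = 81 + 4*7*14 = 81 + 392 = 473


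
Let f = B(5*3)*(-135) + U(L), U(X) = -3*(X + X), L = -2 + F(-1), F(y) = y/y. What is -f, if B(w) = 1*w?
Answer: 2019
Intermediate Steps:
B(w) = w
F(y) = 1
L = -1 (L = -2 + 1 = -1)
U(X) = -6*X
f = -2019 (f = (5*3)*(-135) - 6*(-1) = 15*(-135) + 6 = -2025 + 6 = -2019)
-f = -1*(-2019) = 2019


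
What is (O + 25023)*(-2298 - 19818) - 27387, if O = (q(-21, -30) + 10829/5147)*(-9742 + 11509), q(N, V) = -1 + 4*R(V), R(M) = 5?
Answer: -7093371471669/5147 ≈ -1.3782e+9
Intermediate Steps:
q(N, V) = 19 (q(N, V) = -1 + 4*5 = -1 + 20 = 19)
O = 191935074/5147 (O = (19 + 10829/5147)*(-9742 + 11509) = (19 + 10829*(1/5147))*1767 = (19 + 10829/5147)*1767 = (108622/5147)*1767 = 191935074/5147 ≈ 37291.)
(O + 25023)*(-2298 - 19818) - 27387 = (191935074/5147 + 25023)*(-2298 - 19818) - 27387 = (320728455/5147)*(-22116) - 27387 = -7093230510780/5147 - 27387 = -7093371471669/5147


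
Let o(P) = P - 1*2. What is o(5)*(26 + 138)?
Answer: 492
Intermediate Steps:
o(P) = -2 + P (o(P) = P - 2 = -2 + P)
o(5)*(26 + 138) = (-2 + 5)*(26 + 138) = 3*164 = 492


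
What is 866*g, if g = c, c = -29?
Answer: -25114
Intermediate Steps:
g = -29
866*g = 866*(-29) = -25114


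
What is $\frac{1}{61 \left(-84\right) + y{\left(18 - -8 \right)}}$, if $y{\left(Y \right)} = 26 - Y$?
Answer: $- \frac{1}{5124} \approx -0.00019516$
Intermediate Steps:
$\frac{1}{61 \left(-84\right) + y{\left(18 - -8 \right)}} = \frac{1}{61 \left(-84\right) + \left(26 - \left(18 - -8\right)\right)} = \frac{1}{-5124 + \left(26 - \left(18 + 8\right)\right)} = \frac{1}{-5124 + \left(26 - 26\right)} = \frac{1}{-5124 + 0} = \frac{1}{-5124} = - \frac{1}{5124}$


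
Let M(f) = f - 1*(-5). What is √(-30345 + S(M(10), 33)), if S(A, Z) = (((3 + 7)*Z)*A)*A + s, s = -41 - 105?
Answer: √43759 ≈ 209.19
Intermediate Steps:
M(f) = 5 + f (M(f) = f + 5 = 5 + f)
s = -146
S(A, Z) = -146 + 10*Z*A² (S(A, Z) = (((3 + 7)*Z)*A)*A - 146 = ((10*Z)*A)*A - 146 = (10*A*Z)*A - 146 = 10*Z*A² - 146 = -146 + 10*Z*A²)
√(-30345 + S(M(10), 33)) = √(-30345 + (-146 + 10*33*(5 + 10)²)) = √(-30345 + (-146 + 10*33*15²)) = √(-30345 + (-146 + 10*33*225)) = √(-30345 + (-146 + 74250)) = √(-30345 + 74104) = √43759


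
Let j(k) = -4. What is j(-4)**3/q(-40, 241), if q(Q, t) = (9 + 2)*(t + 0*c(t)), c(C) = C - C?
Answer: -64/2651 ≈ -0.024142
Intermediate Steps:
c(C) = 0
q(Q, t) = 11*t (q(Q, t) = (9 + 2)*(t + 0*0) = 11*(t + 0) = 11*t)
j(-4)**3/q(-40, 241) = (-4)**3/((11*241)) = -64/2651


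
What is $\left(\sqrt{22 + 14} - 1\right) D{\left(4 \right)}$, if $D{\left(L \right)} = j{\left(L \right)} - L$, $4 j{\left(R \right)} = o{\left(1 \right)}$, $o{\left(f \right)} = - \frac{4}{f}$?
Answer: $-25$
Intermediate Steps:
$j{\left(R \right)} = -1$ ($j{\left(R \right)} = \frac{\left(-4\right) 1^{-1}}{4} = \frac{\left(-4\right) 1}{4} = \frac{1}{4} \left(-4\right) = -1$)
$D{\left(L \right)} = -1 - L$
$\left(\sqrt{22 + 14} - 1\right) D{\left(4 \right)} = \left(\sqrt{22 + 14} - 1\right) \left(-1 - 4\right) = \left(\sqrt{36} - 1\right) \left(-1 - 4\right) = \left(6 - 1\right) \left(-5\right) = 5 \left(-5\right) = -25$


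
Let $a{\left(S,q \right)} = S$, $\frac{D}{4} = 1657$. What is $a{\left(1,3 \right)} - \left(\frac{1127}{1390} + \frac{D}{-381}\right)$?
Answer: $\frac{9313123}{529590} \approx 17.586$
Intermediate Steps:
$D = 6628$ ($D = 4 \cdot 1657 = 6628$)
$a{\left(1,3 \right)} - \left(\frac{1127}{1390} + \frac{D}{-381}\right) = 1 - \left(\frac{1127}{1390} + \frac{6628}{-381}\right) = 1 - \left(1127 \cdot \frac{1}{1390} + 6628 \left(- \frac{1}{381}\right)\right) = 1 - \left(\frac{1127}{1390} - \frac{6628}{381}\right) = 1 - - \frac{8783533}{529590} = 1 + \frac{8783533}{529590} = \frac{9313123}{529590}$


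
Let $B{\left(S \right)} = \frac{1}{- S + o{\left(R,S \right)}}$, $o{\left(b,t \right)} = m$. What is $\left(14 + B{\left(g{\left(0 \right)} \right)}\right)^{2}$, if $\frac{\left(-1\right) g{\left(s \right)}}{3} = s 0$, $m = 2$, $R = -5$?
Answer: $\frac{841}{4} \approx 210.25$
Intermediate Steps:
$o{\left(b,t \right)} = 2$
$g{\left(s \right)} = 0$ ($g{\left(s \right)} = - 3 s 0 = \left(-3\right) 0 = 0$)
$B{\left(S \right)} = \frac{1}{2 - S}$ ($B{\left(S \right)} = \frac{1}{- S + 2} = \frac{1}{2 - S}$)
$\left(14 + B{\left(g{\left(0 \right)} \right)}\right)^{2} = \left(14 - \frac{1}{-2 + 0}\right)^{2} = \left(14 - \frac{1}{-2}\right)^{2} = \left(14 - - \frac{1}{2}\right)^{2} = \left(14 + \frac{1}{2}\right)^{2} = \left(\frac{29}{2}\right)^{2} = \frac{841}{4}$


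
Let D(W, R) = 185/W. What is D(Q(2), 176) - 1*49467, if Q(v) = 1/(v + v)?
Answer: -48727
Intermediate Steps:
Q(v) = 1/(2*v)
D(Q(2), 176) - 1*49467 = 185/(((½)/2)) - 1*49467 = 185/(((½)*(½))) - 49467 = 185/(¼) - 49467 = 185*4 - 49467 = 740 - 49467 = -48727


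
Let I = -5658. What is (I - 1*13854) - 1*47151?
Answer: -66663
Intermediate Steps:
(I - 1*13854) - 1*47151 = (-5658 - 1*13854) - 1*47151 = (-5658 - 13854) - 47151 = -19512 - 47151 = -66663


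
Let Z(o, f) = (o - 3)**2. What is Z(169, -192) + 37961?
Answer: 65517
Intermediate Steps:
Z(o, f) = (-3 + o)**2
Z(169, -192) + 37961 = (-3 + 169)**2 + 37961 = 166**2 + 37961 = 27556 + 37961 = 65517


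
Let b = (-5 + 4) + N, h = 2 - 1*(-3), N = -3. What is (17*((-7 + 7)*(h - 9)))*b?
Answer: 0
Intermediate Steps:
h = 5 (h = 2 + 3 = 5)
b = -4 (b = (-5 + 4) - 3 = -1 - 3 = -4)
(17*((-7 + 7)*(h - 9)))*b = (17*((-7 + 7)*(5 - 9)))*(-4) = (17*(0*(-4)))*(-4) = (17*0)*(-4) = 0*(-4) = 0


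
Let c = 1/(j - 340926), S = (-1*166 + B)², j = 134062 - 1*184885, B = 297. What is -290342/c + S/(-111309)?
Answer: 12660417912661661/111309 ≈ 1.1374e+11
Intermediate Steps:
j = -50823 (j = 134062 - 184885 = -50823)
S = 17161 (S = (-1*166 + 297)² = (-166 + 297)² = 131² = 17161)
c = -1/391749 (c = 1/(-50823 - 340926) = 1/(-391749) = -1/391749 ≈ -2.5527e-6)
-290342/c + S/(-111309) = -290342/(-1/391749) + 17161/(-111309) = -290342*(-391749) + 17161*(-1/111309) = 113741188158 - 17161/111309 = 12660417912661661/111309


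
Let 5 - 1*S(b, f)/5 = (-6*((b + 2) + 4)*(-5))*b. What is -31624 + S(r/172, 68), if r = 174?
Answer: -120787677/3698 ≈ -32663.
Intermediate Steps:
S(b, f) = 25 - 5*b*(180 + 30*b) (S(b, f) = 25 - 5*(-6*((b + 2) + 4)*(-5))*b = 25 - 5*(-6*((2 + b) + 4)*(-5))*b = 25 - 5*(-6*(6 + b)*(-5))*b = 25 - 5*(-6*(-30 - 5*b))*b = 25 - 5*(180 + 30*b)*b = 25 - 5*b*(180 + 30*b))
-31624 + S(r/172, 68) = -31624 + (25 - 156600/172 - 150*(174/172)²) = -31624 + (25 - 156600/172 - 150*(174*(1/172))²) = -31624 + (25 - 900*87/86 - 150*(87/86)²) = -31624 + (25 - 39150/43 - 150*7569/7396) = -31624 + (25 - 39150/43 - 567675/3698) = -31624 - 3842125/3698 = -120787677/3698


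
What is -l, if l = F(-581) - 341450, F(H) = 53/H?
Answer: 198382503/581 ≈ 3.4145e+5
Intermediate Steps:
l = -198382503/581 (l = 53/(-581) - 341450 = 53*(-1/581) - 341450 = -53/581 - 341450 = -198382503/581 ≈ -3.4145e+5)
-l = -1*(-198382503/581) = 198382503/581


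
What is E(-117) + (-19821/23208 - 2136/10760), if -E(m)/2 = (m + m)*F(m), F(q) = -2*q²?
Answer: -133317252039607/10404920 ≈ -1.2813e+7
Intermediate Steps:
E(m) = 8*m³ (E(m) = -2*(m + m)*(-2*m²) = -2*2*m*(-2*m²) = -(-8)*m³ = 8*m³)
E(-117) + (-19821/23208 - 2136/10760) = 8*(-117)³ + (-19821/23208 - 2136/10760) = 8*(-1601613) + (-19821*1/23208 - 2136*1/10760) = -12812904 + (-6607/7736 - 267/1345) = -12812904 - 10951927/10404920 = -133317252039607/10404920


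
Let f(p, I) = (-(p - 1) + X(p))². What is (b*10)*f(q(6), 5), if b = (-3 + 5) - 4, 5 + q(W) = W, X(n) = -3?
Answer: -180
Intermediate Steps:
q(W) = -5 + W
b = -2 (b = 2 - 4 = -2)
f(p, I) = (-2 - p)² (f(p, I) = (-(p - 1) - 3)² = (-(-1 + p) - 3)² = ((1 - p) - 3)² = (-2 - p)²)
(b*10)*f(q(6), 5) = (-2*10)*(2 + (-5 + 6))² = -20*(2 + 1)² = -20*3² = -20*9 = -180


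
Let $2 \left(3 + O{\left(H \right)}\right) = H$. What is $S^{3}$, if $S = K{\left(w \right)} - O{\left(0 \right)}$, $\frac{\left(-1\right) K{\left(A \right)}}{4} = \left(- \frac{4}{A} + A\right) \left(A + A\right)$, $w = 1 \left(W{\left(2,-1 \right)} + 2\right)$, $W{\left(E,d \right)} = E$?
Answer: $-804357$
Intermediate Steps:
$O{\left(H \right)} = -3 + \frac{H}{2}$
$w = 4$ ($w = 1 \left(2 + 2\right) = 1 \cdot 4 = 4$)
$K{\left(A \right)} = - 8 A \left(A - \frac{4}{A}\right)$ ($K{\left(A \right)} = - 4 \left(- \frac{4}{A} + A\right) \left(A + A\right) = - 4 \left(A - \frac{4}{A}\right) 2 A = - 4 \cdot 2 A \left(A - \frac{4}{A}\right) = - 8 A \left(A - \frac{4}{A}\right)$)
$S = -93$ ($S = \left(32 - 8 \cdot 4^{2}\right) - \left(-3 + \frac{1}{2} \cdot 0\right) = \left(32 - 128\right) - \left(-3 + 0\right) = \left(32 - 128\right) - -3 = -96 + 3 = -93$)
$S^{3} = \left(-93\right)^{3} = -804357$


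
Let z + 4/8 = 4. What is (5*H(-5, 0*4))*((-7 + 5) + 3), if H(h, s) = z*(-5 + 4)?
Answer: -35/2 ≈ -17.500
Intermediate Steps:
z = 7/2 (z = -½ + 4 = 7/2 ≈ 3.5000)
H(h, s) = -7/2 (H(h, s) = 7*(-5 + 4)/2 = (7/2)*(-1) = -7/2)
(5*H(-5, 0*4))*((-7 + 5) + 3) = (5*(-7/2))*((-7 + 5) + 3) = -35*(-2 + 3)/2 = -35/2*1 = -35/2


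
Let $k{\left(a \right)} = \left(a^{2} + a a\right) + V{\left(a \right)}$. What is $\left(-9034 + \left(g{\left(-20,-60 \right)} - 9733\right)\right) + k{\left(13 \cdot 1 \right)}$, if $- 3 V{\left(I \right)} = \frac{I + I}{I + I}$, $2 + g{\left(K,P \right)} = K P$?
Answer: $- \frac{51694}{3} \approx -17231.0$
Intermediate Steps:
$g{\left(K,P \right)} = -2 + K P$
$V{\left(I \right)} = - \frac{1}{3}$ ($V{\left(I \right)} = - \frac{\left(I + I\right) \frac{1}{I + I}}{3} = - \frac{2 I \frac{1}{2 I}}{3} = \left(- \frac{1}{3}\right) 1 = - \frac{1}{3}$)
$k{\left(a \right)} = - \frac{1}{3} + 2 a^{2}$ ($k{\left(a \right)} = \left(a^{2} + a a\right) - \frac{1}{3} = \left(a^{2} + a^{2}\right) - \frac{1}{3} = 2 a^{2} - \frac{1}{3} = - \frac{1}{3} + 2 a^{2}$)
$\left(-9034 + \left(g{\left(-20,-60 \right)} - 9733\right)\right) + k{\left(13 \cdot 1 \right)} = \left(-9034 - 8535\right) - \left(\frac{1}{3} - 2 \left(13 \cdot 1\right)^{2}\right) = \left(-9034 + \left(\left(-2 + 1200\right) - 9733\right)\right) - \left(\frac{1}{3} - 2 \cdot 13^{2}\right) = \left(-9034 + \left(1198 - 9733\right)\right) + \left(- \frac{1}{3} + 2 \cdot 169\right) = \left(-9034 - 8535\right) + \left(- \frac{1}{3} + 338\right) = -17569 + \frac{1013}{3} = - \frac{51694}{3}$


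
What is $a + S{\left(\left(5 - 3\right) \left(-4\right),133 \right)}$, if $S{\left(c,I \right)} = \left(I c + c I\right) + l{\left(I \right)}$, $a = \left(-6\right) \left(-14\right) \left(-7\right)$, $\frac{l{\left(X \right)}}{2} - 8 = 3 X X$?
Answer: $103434$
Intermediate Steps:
$l{\left(X \right)} = 16 + 6 X^{2}$ ($l{\left(X \right)} = 16 + 2 \cdot 3 X X = 16 + 2 \cdot 3 X^{2} = 16 + 6 X^{2}$)
$a = -588$ ($a = 84 \left(-7\right) = -588$)
$S{\left(c,I \right)} = 16 + 6 I^{2} + 2 I c$ ($S{\left(c,I \right)} = \left(I c + c I\right) + \left(16 + 6 I^{2}\right) = \left(I c + I c\right) + \left(16 + 6 I^{2}\right) = 2 I c + \left(16 + 6 I^{2}\right) = 16 + 6 I^{2} + 2 I c$)
$a + S{\left(\left(5 - 3\right) \left(-4\right),133 \right)} = -588 + \left(16 + 6 \cdot 133^{2} + 2 \cdot 133 \left(5 - 3\right) \left(-4\right)\right) = -588 + \left(16 + 6 \cdot 17689 + 2 \cdot 133 \cdot 2 \left(-4\right)\right) = -588 + \left(16 + 106134 + 2 \cdot 133 \left(-8\right)\right) = -588 + \left(16 + 106134 - 2128\right) = -588 + 104022 = 103434$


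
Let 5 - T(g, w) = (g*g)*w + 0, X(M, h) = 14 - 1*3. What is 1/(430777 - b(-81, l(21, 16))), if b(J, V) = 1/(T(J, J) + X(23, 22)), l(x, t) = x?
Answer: 531457/228939452088 ≈ 2.3214e-6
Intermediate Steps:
X(M, h) = 11 (X(M, h) = 14 - 3 = 11)
T(g, w) = 5 - w*g² (T(g, w) = 5 - ((g*g)*w + 0) = 5 - (g²*w + 0) = 5 - (w*g² + 0) = 5 - w*g²)
b(J, V) = 1/(16 - J³) (b(J, V) = 1/((5 - J*J²) + 11) = 1/((5 - J³) + 11) = 1/(16 - J³))
1/(430777 - b(-81, l(21, 16))) = 1/(430777 - (-1)/(-16 + (-81)³)) = 1/(430777 - (-1)/(-16 - 531441)) = 1/(430777 - (-1)/(-531457)) = 1/(430777 - (-1)*(-1)/531457) = 1/(430777 - 1*1/531457) = 1/(430777 - 1/531457) = 1/(228939452088/531457) = 531457/228939452088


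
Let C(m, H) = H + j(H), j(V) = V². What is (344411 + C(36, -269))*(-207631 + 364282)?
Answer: 65245611453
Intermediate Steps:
C(m, H) = H + H²
(344411 + C(36, -269))*(-207631 + 364282) = (344411 - 269*(1 - 269))*(-207631 + 364282) = (344411 - 269*(-268))*156651 = (344411 + 72092)*156651 = 416503*156651 = 65245611453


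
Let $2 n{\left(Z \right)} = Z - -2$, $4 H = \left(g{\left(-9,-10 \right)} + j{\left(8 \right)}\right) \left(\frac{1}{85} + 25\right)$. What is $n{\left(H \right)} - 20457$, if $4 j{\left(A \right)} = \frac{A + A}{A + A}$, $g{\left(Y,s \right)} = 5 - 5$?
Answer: $- \frac{27819097}{1360} \approx -20455.0$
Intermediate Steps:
$g{\left(Y,s \right)} = 0$ ($g{\left(Y,s \right)} = 5 - 5 = 0$)
$j{\left(A \right)} = \frac{1}{4}$ ($j{\left(A \right)} = \frac{\left(A + A\right) \frac{1}{A + A}}{4} = \frac{2 A \frac{1}{2 A}}{4} = \frac{1}{4} \cdot 1 = \frac{1}{4}$)
$H = \frac{1063}{680}$ ($H = \frac{\left(0 + \frac{1}{4}\right) \left(\frac{1}{85} + 25\right)}{4} = \frac{\frac{1}{4} \left(\frac{1}{85} + 25\right)}{4} = \frac{\frac{1}{4} \cdot \frac{2126}{85}}{4} = \frac{1}{4} \cdot \frac{1063}{170} = \frac{1063}{680} \approx 1.5632$)
$n{\left(Z \right)} = 1 + \frac{Z}{2}$ ($n{\left(Z \right)} = \frac{Z - -2}{2} = \frac{Z + 2}{2} = \frac{2 + Z}{2} = 1 + \frac{Z}{2}$)
$n{\left(H \right)} - 20457 = \left(1 + \frac{1}{2} \cdot \frac{1063}{680}\right) - 20457 = \left(1 + \frac{1063}{1360}\right) - 20457 = \frac{2423}{1360} - 20457 = - \frac{27819097}{1360}$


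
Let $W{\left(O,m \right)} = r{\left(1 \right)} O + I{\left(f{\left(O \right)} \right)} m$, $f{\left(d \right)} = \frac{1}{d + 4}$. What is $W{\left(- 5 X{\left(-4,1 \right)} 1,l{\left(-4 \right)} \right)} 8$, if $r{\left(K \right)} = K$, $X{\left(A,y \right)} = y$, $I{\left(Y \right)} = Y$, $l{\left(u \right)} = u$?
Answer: $-8$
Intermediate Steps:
$f{\left(d \right)} = \frac{1}{4 + d}$
$W{\left(O,m \right)} = O + \frac{m}{4 + O}$ ($W{\left(O,m \right)} = 1 O + \frac{m}{4 + O} = O + \frac{m}{4 + O}$)
$W{\left(- 5 X{\left(-4,1 \right)} 1,l{\left(-4 \right)} \right)} 8 = \frac{-4 + \left(-5\right) 1 \cdot 1 \left(4 + \left(-5\right) 1 \cdot 1\right)}{4 + \left(-5\right) 1 \cdot 1} \cdot 8 = \frac{-4 + \left(-5\right) 1 \left(4 - 5\right)}{4 - 5} \cdot 8 = \frac{-4 - 5 \left(4 - 5\right)}{4 - 5} \cdot 8 = \frac{-4 - -5}{-1} \cdot 8 = - (-4 + 5) 8 = \left(-1\right) 1 \cdot 8 = \left(-1\right) 8 = -8$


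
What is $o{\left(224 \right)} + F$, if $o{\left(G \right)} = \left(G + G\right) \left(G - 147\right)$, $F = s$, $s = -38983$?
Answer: $-4487$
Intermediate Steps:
$F = -38983$
$o{\left(G \right)} = 2 G \left(-147 + G\right)$
$o{\left(224 \right)} + F = 2 \cdot 224 \left(-147 + 224\right) - 38983 = 2 \cdot 224 \cdot 77 - 38983 = 34496 - 38983 = -4487$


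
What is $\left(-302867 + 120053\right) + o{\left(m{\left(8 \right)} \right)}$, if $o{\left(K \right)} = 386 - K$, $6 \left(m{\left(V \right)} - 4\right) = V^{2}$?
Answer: $- \frac{547328}{3} \approx -1.8244 \cdot 10^{5}$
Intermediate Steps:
$m{\left(V \right)} = 4 + \frac{V^{2}}{6}$
$\left(-302867 + 120053\right) + o{\left(m{\left(8 \right)} \right)} = \left(-302867 + 120053\right) + \left(386 - \left(4 + \frac{8^{2}}{6}\right)\right) = -182814 + \left(386 - \left(4 + \frac{1}{6} \cdot 64\right)\right) = -182814 + \left(386 - \left(4 + \frac{32}{3}\right)\right) = -182814 + \left(386 - \frac{44}{3}\right) = -182814 + \frac{1114}{3} = - \frac{547328}{3}$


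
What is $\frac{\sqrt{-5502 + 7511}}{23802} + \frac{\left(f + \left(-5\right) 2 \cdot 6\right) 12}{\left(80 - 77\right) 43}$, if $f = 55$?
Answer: $- \frac{20}{43} + \frac{7 \sqrt{41}}{23802} \approx -0.46323$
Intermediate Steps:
$\frac{\sqrt{-5502 + 7511}}{23802} + \frac{\left(f + \left(-5\right) 2 \cdot 6\right) 12}{\left(80 - 77\right) 43} = \frac{\sqrt{-5502 + 7511}}{23802} + \frac{\left(55 + \left(-5\right) 2 \cdot 6\right) 12}{\left(80 - 77\right) 43} = \sqrt{2009} \cdot \frac{1}{23802} + \frac{\left(55 - 60\right) 12}{3 \cdot 43} = 7 \sqrt{41} \cdot \frac{1}{23802} + \frac{\left(55 - 60\right) 12}{129} = \frac{7 \sqrt{41}}{23802} + \left(-5\right) 12 \cdot \frac{1}{129} = \frac{7 \sqrt{41}}{23802} - \frac{20}{43} = - \frac{20}{43} + \frac{7 \sqrt{41}}{23802}$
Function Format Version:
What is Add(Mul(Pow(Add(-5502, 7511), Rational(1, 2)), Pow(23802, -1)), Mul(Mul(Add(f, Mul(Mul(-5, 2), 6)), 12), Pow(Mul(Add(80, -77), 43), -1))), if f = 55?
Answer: Add(Rational(-20, 43), Mul(Rational(7, 23802), Pow(41, Rational(1, 2)))) ≈ -0.46323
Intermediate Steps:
Add(Mul(Pow(Add(-5502, 7511), Rational(1, 2)), Pow(23802, -1)), Mul(Mul(Add(f, Mul(Mul(-5, 2), 6)), 12), Pow(Mul(Add(80, -77), 43), -1))) = Add(Mul(Pow(Add(-5502, 7511), Rational(1, 2)), Pow(23802, -1)), Mul(Mul(Add(55, Mul(Mul(-5, 2), 6)), 12), Pow(Mul(Add(80, -77), 43), -1))) = Add(Mul(Pow(2009, Rational(1, 2)), Rational(1, 23802)), Mul(Mul(Add(55, Mul(-10, 6)), 12), Pow(Mul(3, 43), -1))) = Add(Mul(Mul(7, Pow(41, Rational(1, 2))), Rational(1, 23802)), Mul(Mul(Add(55, -60), 12), Pow(129, -1))) = Add(Mul(Rational(7, 23802), Pow(41, Rational(1, 2))), Mul(Mul(-5, 12), Rational(1, 129))) = Add(Mul(Rational(7, 23802), Pow(41, Rational(1, 2))), Mul(-60, Rational(1, 129))) = Add(Mul(Rational(7, 23802), Pow(41, Rational(1, 2))), Rational(-20, 43)) = Add(Rational(-20, 43), Mul(Rational(7, 23802), Pow(41, Rational(1, 2))))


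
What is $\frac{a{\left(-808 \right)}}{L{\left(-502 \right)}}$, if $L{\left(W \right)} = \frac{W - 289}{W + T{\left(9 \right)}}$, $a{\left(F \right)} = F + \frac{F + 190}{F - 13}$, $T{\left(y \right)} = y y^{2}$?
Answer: $\frac{150444250}{649411} \approx 231.66$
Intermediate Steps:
$T{\left(y \right)} = y^{3}$
$a{\left(F \right)} = F + \frac{190 + F}{-13 + F}$
$L{\left(W \right)} = \frac{-289 + W}{729 + W}$ ($L{\left(W \right)} = \frac{W - 289}{W + 9^{3}} = \frac{-289 + W}{W + 729} = \frac{-289 + W}{729 + W}$)
$\frac{a{\left(-808 \right)}}{L{\left(-502 \right)}} = \frac{\frac{1}{-13 - 808} \left(190 + \left(-808\right)^{2} - -9696\right)}{\frac{1}{729 - 502} \left(-289 - 502\right)} = \frac{\frac{1}{-821} \left(190 + 652864 + 9696\right)}{\frac{1}{227} \left(-791\right)} = \frac{\left(- \frac{1}{821}\right) 662750}{\frac{1}{227} \left(-791\right)} = - \frac{662750}{821 \left(- \frac{791}{227}\right)} = \left(- \frac{662750}{821}\right) \left(- \frac{227}{791}\right) = \frac{150444250}{649411}$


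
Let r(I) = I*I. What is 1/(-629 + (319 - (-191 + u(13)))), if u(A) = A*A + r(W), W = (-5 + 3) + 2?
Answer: -1/288 ≈ -0.0034722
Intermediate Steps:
W = 0 (W = -2 + 2 = 0)
r(I) = I²
u(A) = A² (u(A) = A*A + 0² = A² + 0 = A²)
1/(-629 + (319 - (-191 + u(13)))) = 1/(-629 + (319 - (-191 + 13²))) = 1/(-629 + (319 - (-191 + 169))) = 1/(-629 + (319 - 1*(-22))) = 1/(-629 + (319 + 22)) = 1/(-629 + 341) = 1/(-288) = -1/288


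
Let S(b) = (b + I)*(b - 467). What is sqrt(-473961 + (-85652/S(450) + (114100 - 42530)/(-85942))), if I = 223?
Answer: 8*I*sqrt(1789927450548998800411)/491631211 ≈ 688.44*I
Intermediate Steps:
S(b) = (-467 + b)*(223 + b) (S(b) = (b + 223)*(b - 467) = (223 + b)*(-467 + b) = (-467 + b)*(223 + b))
sqrt(-473961 + (-85652/S(450) + (114100 - 42530)/(-85942))) = sqrt(-473961 + (-85652/(-104141 + 450**2 - 244*450) + (114100 - 42530)/(-85942))) = sqrt(-473961 + (-85652/(-104141 + 202500 - 109800) + 71570*(-1/85942))) = sqrt(-473961 + (-85652/(-11441) - 35785/42971)) = sqrt(-473961 + (-85652*(-1/11441) - 35785/42971)) = sqrt(-473961 + (85652/11441 - 35785/42971)) = sqrt(-473961 + 3271135907/491631211) = sqrt(-233010749260864/491631211) = 8*I*sqrt(1789927450548998800411)/491631211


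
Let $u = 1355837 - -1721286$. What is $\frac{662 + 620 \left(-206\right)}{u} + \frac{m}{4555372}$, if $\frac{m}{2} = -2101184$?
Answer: $- \frac{3377499920710}{3504359988689} \approx -0.9638$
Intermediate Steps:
$m = -4202368$ ($m = 2 \left(-2101184\right) = -4202368$)
$u = 3077123$ ($u = 1355837 + 1721286 = 3077123$)
$\frac{662 + 620 \left(-206\right)}{u} + \frac{m}{4555372} = \frac{662 + 620 \left(-206\right)}{3077123} - \frac{4202368}{4555372} = \left(662 - 127720\right) \frac{1}{3077123} - \frac{1050592}{1138843} = \left(-127058\right) \frac{1}{3077123} - \frac{1050592}{1138843} = - \frac{127058}{3077123} - \frac{1050592}{1138843} = - \frac{3377499920710}{3504359988689}$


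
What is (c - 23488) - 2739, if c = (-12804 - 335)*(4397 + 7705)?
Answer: -159034405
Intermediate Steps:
c = -159008178 (c = -13139*12102 = -159008178)
(c - 23488) - 2739 = (-159008178 - 23488) - 2739 = -159031666 - 2739 = -159034405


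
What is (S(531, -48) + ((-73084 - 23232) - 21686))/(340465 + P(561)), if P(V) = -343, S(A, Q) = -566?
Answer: -59284/170061 ≈ -0.34860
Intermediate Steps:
(S(531, -48) + ((-73084 - 23232) - 21686))/(340465 + P(561)) = (-566 + ((-73084 - 23232) - 21686))/(340465 - 343) = (-566 + (-96316 - 21686))/340122 = (-566 - 118002)*(1/340122) = -118568*1/340122 = -59284/170061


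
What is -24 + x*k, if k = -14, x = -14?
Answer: 172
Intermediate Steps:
-24 + x*k = -24 - 14*(-14) = -24 + 196 = 172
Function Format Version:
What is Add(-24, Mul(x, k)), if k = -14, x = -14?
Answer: 172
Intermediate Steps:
Add(-24, Mul(x, k)) = Add(-24, Mul(-14, -14)) = Add(-24, 196) = 172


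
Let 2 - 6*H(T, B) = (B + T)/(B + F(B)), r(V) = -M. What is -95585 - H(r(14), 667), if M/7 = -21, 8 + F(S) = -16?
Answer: -184383701/1929 ≈ -95585.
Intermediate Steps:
F(S) = -24 (F(S) = -8 - 16 = -24)
M = -147 (M = 7*(-21) = -147)
r(V) = 147 (r(V) = -1*(-147) = 147)
H(T, B) = 1/3 - (B + T)/(6*(-24 + B)) (H(T, B) = 1/3 - (B + T)/(6*(B - 24)) = 1/3 - (B + T)/(6*(-24 + B)))
-95585 - H(r(14), 667) = -95585 - (-48 + 667 - 1*147)/(6*(-24 + 667)) = -95585 - (-48 + 667 - 147)/(6*643) = -95585 - 472/(6*643) = -95585 - 1*236/1929 = -95585 - 236/1929 = -184383701/1929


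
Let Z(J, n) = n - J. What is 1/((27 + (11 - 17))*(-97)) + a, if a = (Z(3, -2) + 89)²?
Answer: 14373071/2037 ≈ 7056.0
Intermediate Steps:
a = 7056 (a = ((-2 - 1*3) + 89)² = ((-2 - 3) + 89)² = (-5 + 89)² = 84² = 7056)
1/((27 + (11 - 17))*(-97)) + a = 1/((27 + (11 - 17))*(-97)) + 7056 = 1/((27 - 6)*(-97)) + 7056 = 1/(21*(-97)) + 7056 = 1/(-2037) + 7056 = -1/2037 + 7056 = 14373071/2037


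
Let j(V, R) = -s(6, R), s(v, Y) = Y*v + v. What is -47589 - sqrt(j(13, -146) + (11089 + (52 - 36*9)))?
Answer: -47589 - sqrt(11687) ≈ -47697.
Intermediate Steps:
s(v, Y) = v + Y*v
j(V, R) = -6 - 6*R (j(V, R) = -6*(1 + R) = -(6 + 6*R) = -6 - 6*R)
-47589 - sqrt(j(13, -146) + (11089 + (52 - 36*9))) = -47589 - sqrt((-6 - 6*(-146)) + (11089 + (52 - 36*9))) = -47589 - sqrt((-6 + 876) + (11089 + (52 - 324))) = -47589 - sqrt(870 + (11089 - 272)) = -47589 - sqrt(870 + 10817) = -47589 - sqrt(11687)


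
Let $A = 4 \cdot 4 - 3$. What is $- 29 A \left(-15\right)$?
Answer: $5655$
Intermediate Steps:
$A = 13$ ($A = 16 - 3 = 13$)
$- 29 A \left(-15\right) = \left(-29\right) 13 \left(-15\right) = \left(-377\right) \left(-15\right) = 5655$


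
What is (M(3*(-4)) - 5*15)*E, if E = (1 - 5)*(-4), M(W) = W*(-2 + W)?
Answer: 1488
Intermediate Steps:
E = 16 (E = -4*(-4) = 16)
(M(3*(-4)) - 5*15)*E = ((3*(-4))*(-2 + 3*(-4)) - 5*15)*16 = (-12*(-2 - 12) - 75)*16 = (-12*(-14) - 75)*16 = (168 - 75)*16 = 93*16 = 1488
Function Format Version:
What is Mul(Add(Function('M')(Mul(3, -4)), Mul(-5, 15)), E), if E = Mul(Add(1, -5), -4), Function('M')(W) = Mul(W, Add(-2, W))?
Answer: 1488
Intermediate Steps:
E = 16 (E = Mul(-4, -4) = 16)
Mul(Add(Function('M')(Mul(3, -4)), Mul(-5, 15)), E) = Mul(Add(Mul(Mul(3, -4), Add(-2, Mul(3, -4))), Mul(-5, 15)), 16) = Mul(Add(Mul(-12, Add(-2, -12)), -75), 16) = Mul(Add(Mul(-12, -14), -75), 16) = Mul(Add(168, -75), 16) = Mul(93, 16) = 1488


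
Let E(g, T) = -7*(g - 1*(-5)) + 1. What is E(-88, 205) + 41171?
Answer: 41753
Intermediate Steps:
E(g, T) = -34 - 7*g (E(g, T) = -7*(g + 5) + 1 = -7*(5 + g) + 1 = (-35 - 7*g) + 1 = -34 - 7*g)
E(-88, 205) + 41171 = (-34 - 7*(-88)) + 41171 = (-34 + 616) + 41171 = 582 + 41171 = 41753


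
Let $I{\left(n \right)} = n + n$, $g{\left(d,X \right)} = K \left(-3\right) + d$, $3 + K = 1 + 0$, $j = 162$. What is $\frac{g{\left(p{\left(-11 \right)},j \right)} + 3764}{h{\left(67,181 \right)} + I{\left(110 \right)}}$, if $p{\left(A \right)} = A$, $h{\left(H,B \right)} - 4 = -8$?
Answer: $\frac{1253}{72} \approx 17.403$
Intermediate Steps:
$h{\left(H,B \right)} = -4$ ($h{\left(H,B \right)} = 4 - 8 = -4$)
$K = -2$ ($K = -3 + \left(1 + 0\right) = -3 + 1 = -2$)
$g{\left(d,X \right)} = 6 + d$ ($g{\left(d,X \right)} = \left(-2\right) \left(-3\right) + d = 6 + d$)
$I{\left(n \right)} = 2 n$
$\frac{g{\left(p{\left(-11 \right)},j \right)} + 3764}{h{\left(67,181 \right)} + I{\left(110 \right)}} = \frac{\left(6 - 11\right) + 3764}{-4 + 2 \cdot 110} = \frac{-5 + 3764}{-4 + 220} = \frac{3759}{216} = 3759 \cdot \frac{1}{216} = \frac{1253}{72}$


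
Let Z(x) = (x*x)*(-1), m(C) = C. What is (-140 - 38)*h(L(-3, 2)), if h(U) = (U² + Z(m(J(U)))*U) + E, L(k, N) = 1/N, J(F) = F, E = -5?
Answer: 3471/4 ≈ 867.75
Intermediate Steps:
Z(x) = -x² (Z(x) = x²*(-1) = -x²)
h(U) = -5 + U² - U³ (h(U) = (U² + (-U²)*U) - 5 = (U² - U³) - 5 = -5 + U² - U³)
(-140 - 38)*h(L(-3, 2)) = (-140 - 38)*(-5 + (1/2)² - (1/2)³) = -178*(-5 + (½)² - (½)³) = -178*(-5 + ¼ - 1*⅛) = -178*(-5 + ¼ - ⅛) = -178*(-39/8) = 3471/4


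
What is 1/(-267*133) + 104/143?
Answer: 284077/390621 ≈ 0.72724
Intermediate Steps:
1/(-267*133) + 104/143 = -1/267*1/133 + 104*(1/143) = -1/35511 + 8/11 = 284077/390621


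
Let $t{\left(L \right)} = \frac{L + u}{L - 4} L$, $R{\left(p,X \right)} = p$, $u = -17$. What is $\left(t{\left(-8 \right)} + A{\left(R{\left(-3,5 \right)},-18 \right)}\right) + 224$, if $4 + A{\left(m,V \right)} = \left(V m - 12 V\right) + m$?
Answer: $\frac{1411}{3} \approx 470.33$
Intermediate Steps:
$A{\left(m,V \right)} = -4 + m - 12 V + V m$ ($A{\left(m,V \right)} = -4 + \left(\left(V m - 12 V\right) + m\right) = -4 + \left(\left(- 12 V + V m\right) + m\right) = -4 + \left(m - 12 V + V m\right) = -4 + m - 12 V + V m$)
$t{\left(L \right)} = \frac{L \left(-17 + L\right)}{-4 + L}$ ($t{\left(L \right)} = \frac{L - 17}{L - 4} L = \frac{-17 + L}{-4 + L} L = \frac{L \left(-17 + L\right)}{-4 + L}$)
$\left(t{\left(-8 \right)} + A{\left(R{\left(-3,5 \right)},-18 \right)}\right) + 224 = \left(- \frac{8 \left(-17 - 8\right)}{-4 - 8} - -263\right) + 224 = \left(\left(-8\right) \frac{1}{-12} \left(-25\right) + \left(-4 - 3 + 216 + 54\right)\right) + 224 = \left(\left(-8\right) \left(- \frac{1}{12}\right) \left(-25\right) + 263\right) + 224 = \left(- \frac{50}{3} + 263\right) + 224 = \frac{739}{3} + 224 = \frac{1411}{3}$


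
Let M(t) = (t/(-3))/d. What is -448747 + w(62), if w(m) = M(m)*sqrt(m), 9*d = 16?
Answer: -448747 - 93*sqrt(62)/8 ≈ -4.4884e+5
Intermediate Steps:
d = 16/9 (d = (1/9)*16 = 16/9 ≈ 1.7778)
M(t) = -3*t/16 (M(t) = (t/(-3))/(16/9) = (t*(-1/3))*(9/16) = -t/3*(9/16) = -3*t/16)
w(m) = -3*m**(3/2)/16 (w(m) = (-3*m/16)*sqrt(m) = -3*m**(3/2)/16)
-448747 + w(62) = -448747 - 93*sqrt(62)/8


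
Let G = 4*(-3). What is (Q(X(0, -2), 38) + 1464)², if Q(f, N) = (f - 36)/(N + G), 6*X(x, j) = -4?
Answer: 3253675681/1521 ≈ 2.1392e+6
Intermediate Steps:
G = -12
X(x, j) = -⅔ (X(x, j) = (⅙)*(-4) = -⅔)
Q(f, N) = (-36 + f)/(-12 + N) (Q(f, N) = (f - 36)/(N - 12) = (-36 + f)/(-12 + N))
(Q(X(0, -2), 38) + 1464)² = ((-36 - ⅔)/(-12 + 38) + 1464)² = (-110/3/26 + 1464)² = ((1/26)*(-110/3) + 1464)² = (-55/39 + 1464)² = (57041/39)² = 3253675681/1521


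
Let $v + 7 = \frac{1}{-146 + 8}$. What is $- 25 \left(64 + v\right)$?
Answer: $- \frac{196625}{138} \approx -1424.8$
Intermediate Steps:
$v = - \frac{967}{138}$ ($v = -7 + \frac{1}{-146 + 8} = -7 + \frac{1}{-138} = -7 - \frac{1}{138} = - \frac{967}{138} \approx -7.0072$)
$- 25 \left(64 + v\right) = - 25 \left(64 - \frac{967}{138}\right) = \left(-25\right) \frac{7865}{138} = - \frac{196625}{138}$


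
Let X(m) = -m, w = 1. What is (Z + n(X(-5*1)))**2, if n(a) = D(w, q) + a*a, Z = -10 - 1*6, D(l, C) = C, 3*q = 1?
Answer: 784/9 ≈ 87.111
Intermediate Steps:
q = 1/3 (q = (1/3)*1 = 1/3 ≈ 0.33333)
Z = -16 (Z = -10 - 6 = -16)
n(a) = 1/3 + a**2 (n(a) = 1/3 + a*a = 1/3 + a**2)
(Z + n(X(-5*1)))**2 = (-16 + (1/3 + (-(-5))**2))**2 = (-16 + (1/3 + (-1*(-5))**2))**2 = (-16 + (1/3 + 5**2))**2 = (-16 + (1/3 + 25))**2 = (-16 + 76/3)**2 = (28/3)**2 = 784/9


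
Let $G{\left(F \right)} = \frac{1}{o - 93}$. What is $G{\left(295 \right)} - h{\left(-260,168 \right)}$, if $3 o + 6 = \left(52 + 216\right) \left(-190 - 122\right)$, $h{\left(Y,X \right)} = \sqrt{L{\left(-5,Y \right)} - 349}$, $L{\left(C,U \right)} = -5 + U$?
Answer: $- \frac{1}{27967} - i \sqrt{614} \approx -3.5756 \cdot 10^{-5} - 24.779 i$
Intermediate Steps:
$h{\left(Y,X \right)} = \sqrt{-354 + Y}$ ($h{\left(Y,X \right)} = \sqrt{\left(-5 + Y\right) - 349} = \sqrt{-354 + Y}$)
$o = -27874$ ($o = -2 + \frac{\left(52 + 216\right) \left(-190 - 122\right)}{3} = -2 + \frac{268 \left(-312\right)}{3} = -2 + \frac{1}{3} \left(-83616\right) = -2 - 27872 = -27874$)
$G{\left(F \right)} = - \frac{1}{27967}$ ($G{\left(F \right)} = \frac{1}{-27874 - 93} = \frac{1}{-27967} = - \frac{1}{27967}$)
$G{\left(295 \right)} - h{\left(-260,168 \right)} = - \frac{1}{27967} - \sqrt{-354 - 260} = - \frac{1}{27967} - \sqrt{-614} = - \frac{1}{27967} - i \sqrt{614}$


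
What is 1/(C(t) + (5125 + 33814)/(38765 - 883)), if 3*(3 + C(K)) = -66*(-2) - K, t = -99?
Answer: 37882/2842207 ≈ 0.013328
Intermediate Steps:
C(K) = 41 - K/3 (C(K) = -3 + (-66*(-2) - K)/3 = -3 + (132 - K)/3 = -3 + (44 - K/3) = 41 - K/3)
1/(C(t) + (5125 + 33814)/(38765 - 883)) = 1/((41 - 1/3*(-99)) + (5125 + 33814)/(38765 - 883)) = 1/((41 + 33) + 38939/37882) = 1/(74 + 38939*(1/37882)) = 1/(74 + 38939/37882) = 1/(2842207/37882) = 37882/2842207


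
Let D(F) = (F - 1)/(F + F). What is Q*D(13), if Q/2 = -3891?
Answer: -46692/13 ≈ -3591.7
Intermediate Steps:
Q = -7782 (Q = 2*(-3891) = -7782)
D(F) = (-1 + F)/(2*F) (D(F) = (-1 + F)/((2*F)) = (-1 + F)*(1/(2*F)) = (-1 + F)/(2*F))
Q*D(13) = -3891*(-1 + 13)/13 = -3891*12/13 = -7782*6/13 = -46692/13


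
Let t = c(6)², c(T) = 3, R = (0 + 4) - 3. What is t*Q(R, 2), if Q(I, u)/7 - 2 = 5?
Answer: 441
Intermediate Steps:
R = 1 (R = 4 - 3 = 1)
Q(I, u) = 49 (Q(I, u) = 14 + 7*5 = 14 + 35 = 49)
t = 9 (t = 3² = 9)
t*Q(R, 2) = 9*49 = 441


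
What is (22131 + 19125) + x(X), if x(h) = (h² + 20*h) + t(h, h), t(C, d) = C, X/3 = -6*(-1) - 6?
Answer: 41256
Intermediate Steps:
X = 0 (X = 3*(-6*(-1) - 6) = 3*(6 - 6) = 3*0 = 0)
x(h) = h² + 21*h (x(h) = (h² + 20*h) + h = h² + 21*h)
(22131 + 19125) + x(X) = (22131 + 19125) + 0*(21 + 0) = 41256 + 0*21 = 41256 + 0 = 41256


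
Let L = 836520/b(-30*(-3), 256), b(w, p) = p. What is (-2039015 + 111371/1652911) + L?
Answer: -8282853086361/4068704 ≈ -2.0357e+6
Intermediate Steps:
L = 104565/32 (L = 836520/256 = 836520*(1/256) = 104565/32 ≈ 3267.7)
(-2039015 + 111371/1652911) + L = (-2039015 + 111371/1652911) + 104565/32 = (-2039015 + 111371*(1/1652911)) + 104565/32 = (-2039015 + 8567/127147) + 104565/32 = -259254631638/127147 + 104565/32 = -8282853086361/4068704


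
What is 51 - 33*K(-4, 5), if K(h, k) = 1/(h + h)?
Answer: 441/8 ≈ 55.125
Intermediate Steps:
K(h, k) = 1/(2*h)
51 - 33*K(-4, 5) = 51 - 33/(2*(-4)) = 51 - 33*(-1)/(2*4) = 51 - 33*(-⅛) = 51 + 33/8 = 441/8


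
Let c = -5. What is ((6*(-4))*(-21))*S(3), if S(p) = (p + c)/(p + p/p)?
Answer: -252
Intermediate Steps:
S(p) = (-5 + p)/(1 + p) (S(p) = (p - 5)/(p + p/p) = (-5 + p)/(p + 1) = (-5 + p)/(1 + p))
((6*(-4))*(-21))*S(3) = ((6*(-4))*(-21))*((-5 + 3)/(1 + 3)) = (-24*(-21))*(-2/4) = 504*((¼)*(-2)) = 504*(-½) = -252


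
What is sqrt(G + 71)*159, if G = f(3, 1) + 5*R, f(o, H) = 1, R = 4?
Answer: 318*sqrt(23) ≈ 1525.1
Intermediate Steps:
G = 21 (G = 1 + 5*4 = 1 + 20 = 21)
sqrt(G + 71)*159 = sqrt(21 + 71)*159 = sqrt(92)*159 = (2*sqrt(23))*159 = 318*sqrt(23)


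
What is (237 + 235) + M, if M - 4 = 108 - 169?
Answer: 415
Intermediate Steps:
M = -57 (M = 4 + (108 - 169) = 4 - 61 = -57)
(237 + 235) + M = (237 + 235) - 57 = 472 - 57 = 415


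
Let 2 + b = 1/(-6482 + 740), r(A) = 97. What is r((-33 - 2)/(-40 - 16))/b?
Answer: -556974/11485 ≈ -48.496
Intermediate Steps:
b = -11485/5742 (b = -2 + 1/(-6482 + 740) = -2 + 1/(-5742) = -2 - 1/5742 = -11485/5742 ≈ -2.0002)
r((-33 - 2)/(-40 - 16))/b = 97/(-11485/5742) = 97*(-5742/11485) = -556974/11485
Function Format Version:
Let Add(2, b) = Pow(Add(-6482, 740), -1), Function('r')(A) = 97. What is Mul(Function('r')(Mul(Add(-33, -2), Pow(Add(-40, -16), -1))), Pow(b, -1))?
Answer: Rational(-556974, 11485) ≈ -48.496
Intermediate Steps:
b = Rational(-11485, 5742) (b = Add(-2, Pow(Add(-6482, 740), -1)) = Add(-2, Pow(-5742, -1)) = Add(-2, Rational(-1, 5742)) = Rational(-11485, 5742) ≈ -2.0002)
Mul(Function('r')(Mul(Add(-33, -2), Pow(Add(-40, -16), -1))), Pow(b, -1)) = Mul(97, Pow(Rational(-11485, 5742), -1)) = Mul(97, Rational(-5742, 11485)) = Rational(-556974, 11485)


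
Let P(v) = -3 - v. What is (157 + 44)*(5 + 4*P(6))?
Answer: -6231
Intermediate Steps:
(157 + 44)*(5 + 4*P(6)) = (157 + 44)*(5 + 4*(-3 - 1*6)) = 201*(5 + 4*(-3 - 6)) = 201*(5 + 4*(-9)) = 201*(5 - 36) = 201*(-31) = -6231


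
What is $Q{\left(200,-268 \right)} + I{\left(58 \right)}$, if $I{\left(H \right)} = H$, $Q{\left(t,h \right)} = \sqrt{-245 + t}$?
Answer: $58 + 3 i \sqrt{5} \approx 58.0 + 6.7082 i$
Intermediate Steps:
$Q{\left(200,-268 \right)} + I{\left(58 \right)} = \sqrt{-245 + 200} + 58 = \sqrt{-45} + 58 = 3 i \sqrt{5} + 58 = 58 + 3 i \sqrt{5}$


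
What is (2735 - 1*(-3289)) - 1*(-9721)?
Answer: 15745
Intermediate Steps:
(2735 - 1*(-3289)) - 1*(-9721) = (2735 + 3289) + 9721 = 6024 + 9721 = 15745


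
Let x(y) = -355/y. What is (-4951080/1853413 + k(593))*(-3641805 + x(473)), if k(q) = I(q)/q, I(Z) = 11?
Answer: 5022342094569225640/519861958957 ≈ 9.6609e+6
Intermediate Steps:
k(q) = 11/q
(-4951080/1853413 + k(593))*(-3641805 + x(473)) = (-4951080/1853413 + 11/593)*(-3641805 - 355/473) = -2915602897/1099073909*(-1722574120/473) = 5022342094569225640/519861958957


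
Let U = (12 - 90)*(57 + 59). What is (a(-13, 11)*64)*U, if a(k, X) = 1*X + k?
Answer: 1158144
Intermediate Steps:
U = -9048 (U = -78*116 = -9048)
a(k, X) = X + k
(a(-13, 11)*64)*U = ((11 - 13)*64)*(-9048) = -2*64*(-9048) = -128*(-9048) = 1158144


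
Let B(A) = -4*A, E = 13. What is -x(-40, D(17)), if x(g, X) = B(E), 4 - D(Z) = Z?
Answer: 52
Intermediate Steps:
D(Z) = 4 - Z
x(g, X) = -52 (x(g, X) = -4*13 = -52)
-x(-40, D(17)) = -1*(-52) = 52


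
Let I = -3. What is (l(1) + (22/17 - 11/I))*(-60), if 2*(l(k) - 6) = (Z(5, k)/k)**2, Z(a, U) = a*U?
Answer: -23930/17 ≈ -1407.6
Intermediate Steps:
Z(a, U) = U*a
l(k) = 37/2 (l(k) = 6 + ((k*5)/k)**2/2 = 6 + ((5*k)/k)**2/2 = 6 + (1/2)*5**2 = 6 + (1/2)*25 = 6 + 25/2 = 37/2)
(l(1) + (22/17 - 11/I))*(-60) = (37/2 + (22/17 - 11/(-3)))*(-60) = (37/2 + (22*(1/17) - 11*(-1/3)))*(-60) = (37/2 + (22/17 + 11/3))*(-60) = (37/2 + 253/51)*(-60) = (2393/102)*(-60) = -23930/17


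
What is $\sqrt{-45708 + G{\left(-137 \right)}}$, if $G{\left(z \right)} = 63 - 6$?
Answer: $i \sqrt{45651} \approx 213.66 i$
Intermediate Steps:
$G{\left(z \right)} = 57$ ($G{\left(z \right)} = 63 - 6 = 57$)
$\sqrt{-45708 + G{\left(-137 \right)}} = \sqrt{-45708 + 57} = \sqrt{-45651} = i \sqrt{45651}$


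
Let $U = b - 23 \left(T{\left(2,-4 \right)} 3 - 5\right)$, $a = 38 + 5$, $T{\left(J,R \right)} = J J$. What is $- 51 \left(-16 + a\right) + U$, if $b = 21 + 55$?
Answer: $-1462$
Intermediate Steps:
$T{\left(J,R \right)} = J^{2}$
$b = 76$
$a = 43$
$U = -85$ ($U = 76 - 23 \left(2^{2} \cdot 3 - 5\right) = 76 - 23 \left(4 \cdot 3 - 5\right) = 76 - 23 \left(12 - 5\right) = 76 - 161 = -85$)
$- 51 \left(-16 + a\right) + U = - 51 \left(-16 + 43\right) - 85 = \left(-51\right) 27 - 85 = -1377 - 85 = -1462$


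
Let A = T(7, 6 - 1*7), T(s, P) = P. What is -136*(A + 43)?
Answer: -5712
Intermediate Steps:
A = -1 (A = 6 - 1*7 = 6 - 7 = -1)
-136*(A + 43) = -136*(-1 + 43) = -136*42 = -5712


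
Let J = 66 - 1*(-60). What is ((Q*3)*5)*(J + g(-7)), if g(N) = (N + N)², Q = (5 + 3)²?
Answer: 309120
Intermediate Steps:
Q = 64 (Q = 8² = 64)
J = 126 (J = 66 + 60 = 126)
g(N) = 4*N² (g(N) = (2*N)² = 4*N²)
((Q*3)*5)*(J + g(-7)) = ((64*3)*5)*(126 + 4*(-7)²) = (192*5)*(126 + 4*49) = 960*(126 + 196) = 960*322 = 309120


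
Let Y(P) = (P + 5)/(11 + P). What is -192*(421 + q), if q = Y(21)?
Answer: -80988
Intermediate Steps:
Y(P) = (5 + P)/(11 + P)
q = 13/16 (q = (5 + 21)/(11 + 21) = 26/32 = (1/32)*26 = 13/16 ≈ 0.81250)
-192*(421 + q) = -192*(421 + 13/16) = -192*6749/16 = -80988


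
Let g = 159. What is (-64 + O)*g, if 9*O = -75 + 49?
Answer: -31906/3 ≈ -10635.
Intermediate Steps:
O = -26/9 (O = (-75 + 49)/9 = (⅑)*(-26) = -26/9 ≈ -2.8889)
(-64 + O)*g = (-64 - 26/9)*159 = -602/9*159 = -31906/3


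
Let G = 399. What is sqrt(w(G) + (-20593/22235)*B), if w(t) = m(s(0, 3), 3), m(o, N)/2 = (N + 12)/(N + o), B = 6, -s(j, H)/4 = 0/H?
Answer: 2*sqrt(549160030)/22235 ≈ 2.1079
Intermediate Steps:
s(j, H) = 0 (s(j, H) = -0/H = -4*0 = 0)
m(o, N) = 2*(12 + N)/(N + o) (m(o, N) = 2*((N + 12)/(N + o)) = 2*((12 + N)/(N + o)) = 2*(12 + N)/(N + o))
w(t) = 10 (w(t) = 2*(12 + 3)/(3 + 0) = 2*15/3 = 2*(1/3)*15 = 10)
sqrt(w(G) + (-20593/22235)*B) = sqrt(10 - 20593/22235*6) = sqrt(10 - 123558/22235) = sqrt(98792/22235) = 2*sqrt(549160030)/22235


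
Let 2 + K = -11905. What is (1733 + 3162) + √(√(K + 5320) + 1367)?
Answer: 4895 + √(1367 + I*√6587) ≈ 4932.0 + 1.0971*I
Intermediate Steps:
K = -11907 (K = -2 - 11905 = -11907)
(1733 + 3162) + √(√(K + 5320) + 1367) = (1733 + 3162) + √(√(-11907 + 5320) + 1367) = 4895 + √(√(-6587) + 1367) = 4895 + √(I*√6587 + 1367) = 4895 + √(1367 + I*√6587)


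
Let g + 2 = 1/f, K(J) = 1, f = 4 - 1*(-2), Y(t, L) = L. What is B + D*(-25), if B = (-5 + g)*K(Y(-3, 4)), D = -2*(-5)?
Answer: -1541/6 ≈ -256.83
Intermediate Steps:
D = 10
f = 6 (f = 4 + 2 = 6)
g = -11/6 (g = -2 + 1/6 = -2 + ⅙ = -11/6 ≈ -1.8333)
B = -41/6 (B = (-5 - 11/6)*1 = -41/6*1 = -41/6 ≈ -6.8333)
B + D*(-25) = -41/6 + 10*(-25) = -41/6 - 250 = -1541/6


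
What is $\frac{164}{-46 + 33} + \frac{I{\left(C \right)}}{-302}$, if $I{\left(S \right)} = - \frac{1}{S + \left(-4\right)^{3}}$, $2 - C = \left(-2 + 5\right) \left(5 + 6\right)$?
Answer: $- \frac{4705173}{372970} \approx -12.615$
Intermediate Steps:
$C = -31$ ($C = 2 - \left(-2 + 5\right) \left(5 + 6\right) = 2 - 3 \cdot 11 = 2 - 33 = -31$)
$I{\left(S \right)} = - \frac{1}{-64 + S}$ ($I{\left(S \right)} = - \frac{1}{S - 64} = - \frac{1}{-64 + S}$)
$\frac{164}{-46 + 33} + \frac{I{\left(C \right)}}{-302} = \frac{164}{-46 + 33} + \frac{\left(-1\right) \frac{1}{-64 - 31}}{-302} = \frac{164}{-13} + - \frac{1}{-95} \left(- \frac{1}{302}\right) = 164 \left(- \frac{1}{13}\right) + \left(-1\right) \left(- \frac{1}{95}\right) \left(- \frac{1}{302}\right) = - \frac{164}{13} + \frac{1}{95} \left(- \frac{1}{302}\right) = - \frac{164}{13} - \frac{1}{28690} = - \frac{4705173}{372970}$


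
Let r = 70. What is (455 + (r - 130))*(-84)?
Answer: -33180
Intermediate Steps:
(455 + (r - 130))*(-84) = (455 + (70 - 130))*(-84) = (455 - 60)*(-84) = 395*(-84) = -33180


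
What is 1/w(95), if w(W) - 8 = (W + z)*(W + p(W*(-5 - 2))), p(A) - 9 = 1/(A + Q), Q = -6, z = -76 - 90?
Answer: -671/4949225 ≈ -0.00013558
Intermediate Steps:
z = -166
p(A) = 9 + 1/(-6 + A) (p(A) = 9 + 1/(A - 6) = 9 + 1/(-6 + A))
w(W) = 8 + (-166 + W)*(W + (-53 - 63*W)/(-6 - 7*W)) (w(W) = 8 + (W - 166)*(W + (-53 + 9*(W*(-5 - 2)))/(-6 + W*(-5 - 2))) = 8 + (-166 + W)*(W + (-53 + 9*(W*(-7)))/(-6 + W*(-7))) = 8 + (-166 + W)*(W + (-53 + 9*(-7*W))/(-6 - 7*W)) = 8 + (-166 + W)*(W + (-53 - 63*W)/(-6 - 7*W)))
1/w(95) = 1/((-8750 - 11345*95 - 1093*95² + 7*95³)/(6 + 7*95)) = 1/((-8750 - 1077775 - 1093*9025 + 7*857375)/(6 + 665)) = 1/((-8750 - 1077775 - 9864325 + 6001625)/671) = 1/((1/671)*(-4949225)) = 1/(-4949225/671) = -671/4949225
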